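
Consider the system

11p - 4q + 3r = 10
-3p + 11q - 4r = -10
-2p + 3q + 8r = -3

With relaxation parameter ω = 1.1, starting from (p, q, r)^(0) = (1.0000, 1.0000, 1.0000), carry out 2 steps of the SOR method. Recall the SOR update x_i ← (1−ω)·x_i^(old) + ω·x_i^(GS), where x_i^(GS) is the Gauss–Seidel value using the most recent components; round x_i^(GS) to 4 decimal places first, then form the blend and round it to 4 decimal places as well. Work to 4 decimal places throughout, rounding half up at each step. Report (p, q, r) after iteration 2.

Iteration 1:
  p: GS value = (10 - (-4)·1.0000 - (3)·1.0000) / (11) = 1.0000;  p ← (1−ω)·1.0000 + ω·1.0000 = 1.0000
  q: GS value = (-10 - (-3)·1.0000 - (-4)·1.0000) / (11) = -0.2727;  q ← (1−ω)·1.0000 + ω·-0.2727 = -0.4000
  r: GS value = (-3 - (-2)·1.0000 - (3)·-0.4000) / (8) = 0.0250;  r ← (1−ω)·1.0000 + ω·0.0250 = -0.0725
Iteration 2:
  p: GS value = (10 - (-4)·-0.4000 - (3)·-0.0725) / (11) = 0.7834;  p ← (1−ω)·1.0000 + ω·0.7834 = 0.7617
  q: GS value = (-10 - (-3)·0.7617 - (-4)·-0.0725) / (11) = -0.7277;  q ← (1−ω)·-0.4000 + ω·-0.7277 = -0.7605
  r: GS value = (-3 - (-2)·0.7617 - (3)·-0.7605) / (8) = 0.1006;  r ← (1−ω)·-0.0725 + ω·0.1006 = 0.1179

(0.7617, -0.7605, 0.1179)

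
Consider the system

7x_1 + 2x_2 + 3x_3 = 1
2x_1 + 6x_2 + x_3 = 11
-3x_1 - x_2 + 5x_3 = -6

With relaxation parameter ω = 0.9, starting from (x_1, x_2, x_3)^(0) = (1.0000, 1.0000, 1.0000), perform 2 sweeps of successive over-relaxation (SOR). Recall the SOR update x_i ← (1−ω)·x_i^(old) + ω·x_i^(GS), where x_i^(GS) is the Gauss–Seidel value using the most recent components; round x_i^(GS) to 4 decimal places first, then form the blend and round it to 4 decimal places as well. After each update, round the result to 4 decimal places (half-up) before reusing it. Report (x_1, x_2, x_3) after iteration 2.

Iteration 1:
  x_1: GS value = (1 - (2)·1.0000 - (3)·1.0000) / (7) = -0.5714;  x_1 ← (1−ω)·1.0000 + ω·-0.5714 = -0.4143
  x_2: GS value = (11 - (2)·-0.4143 - (1)·1.0000) / (6) = 1.8048;  x_2 ← (1−ω)·1.0000 + ω·1.8048 = 1.7243
  x_3: GS value = (-6 - (-3)·-0.4143 - (-1)·1.7243) / (5) = -1.1037;  x_3 ← (1−ω)·1.0000 + ω·-1.1037 = -0.8933
Iteration 2:
  x_1: GS value = (1 - (2)·1.7243 - (3)·-0.8933) / (7) = 0.0330;  x_1 ← (1−ω)·-0.4143 + ω·0.0330 = -0.0117
  x_2: GS value = (11 - (2)·-0.0117 - (1)·-0.8933) / (6) = 1.9861;  x_2 ← (1−ω)·1.7243 + ω·1.9861 = 1.9599
  x_3: GS value = (-6 - (-3)·-0.0117 - (-1)·1.9599) / (5) = -0.8150;  x_3 ← (1−ω)·-0.8933 + ω·-0.8150 = -0.8228

(-0.0117, 1.9599, -0.8228)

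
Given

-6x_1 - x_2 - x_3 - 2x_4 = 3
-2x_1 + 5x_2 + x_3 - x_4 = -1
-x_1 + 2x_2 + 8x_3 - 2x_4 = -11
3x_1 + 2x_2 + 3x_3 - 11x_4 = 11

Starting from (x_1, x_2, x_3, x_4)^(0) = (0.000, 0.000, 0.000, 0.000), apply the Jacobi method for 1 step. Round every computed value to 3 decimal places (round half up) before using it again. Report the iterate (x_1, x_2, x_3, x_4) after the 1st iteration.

(-0.500, -0.200, -1.375, -1.000)

Iteration 1:
  x_1 = (3 - (-1)·0.000 - (-1)·0.000 - (-2)·0.000) / (-6) = -0.500
  x_2 = (-1 - (-2)·0.000 - (1)·0.000 - (-1)·0.000) / (5) = -0.200
  x_3 = (-11 - (-1)·0.000 - (2)·0.000 - (-2)·0.000) / (8) = -1.375
  x_4 = (11 - (3)·0.000 - (2)·0.000 - (3)·0.000) / (-11) = -1.000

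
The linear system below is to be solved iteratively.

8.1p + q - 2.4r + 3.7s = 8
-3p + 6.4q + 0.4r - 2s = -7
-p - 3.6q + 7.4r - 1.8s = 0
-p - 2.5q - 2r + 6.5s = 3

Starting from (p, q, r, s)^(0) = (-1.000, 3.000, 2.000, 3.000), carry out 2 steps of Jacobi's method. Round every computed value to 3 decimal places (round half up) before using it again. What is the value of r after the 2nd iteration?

Iteration 1:
  p = (8 - (1)·3.000 - (-2.4)·2.000 - (3.7)·3.000) / (8.1) = -0.160
  q = (-7 - (-3)·-1.000 - (0.4)·2.000 - (-2)·3.000) / (6.4) = -0.750
  r = (0 - (-1)·-1.000 - (-3.6)·3.000 - (-1.8)·3.000) / (7.4) = 2.054
  s = (3 - (-1)·-1.000 - (-2.5)·3.000 - (-2)·2.000) / (6.5) = 2.077
Iteration 2:
  p = (8 - (1)·-0.750 - (-2.4)·2.054 - (3.7)·2.077) / (8.1) = 0.740
  q = (-7 - (-3)·-0.160 - (0.4)·2.054 - (-2)·2.077) / (6.4) = -0.648
  r = (0 - (-1)·-0.160 - (-3.6)·-0.750 - (-1.8)·2.077) / (7.4) = 0.119
  s = (3 - (-1)·-0.160 - (-2.5)·-0.750 - (-2)·2.054) / (6.5) = 0.780

0.119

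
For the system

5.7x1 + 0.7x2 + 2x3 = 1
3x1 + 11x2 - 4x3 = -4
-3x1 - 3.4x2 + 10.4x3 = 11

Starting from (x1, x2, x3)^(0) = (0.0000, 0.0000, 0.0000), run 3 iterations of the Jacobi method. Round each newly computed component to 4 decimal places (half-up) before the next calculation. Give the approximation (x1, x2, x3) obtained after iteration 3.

Iteration 1:
  x1 = (1 - (0.7)·0.0000 - (2)·0.0000) / (5.7) = 0.1754
  x2 = (-4 - (3)·0.0000 - (-4)·0.0000) / (11) = -0.3636
  x3 = (11 - (-3)·0.0000 - (-3.4)·0.0000) / (10.4) = 1.0577
Iteration 2:
  x1 = (1 - (0.7)·-0.3636 - (2)·1.0577) / (5.7) = -0.1510
  x2 = (-4 - (3)·0.1754 - (-4)·1.0577) / (11) = -0.0269
  x3 = (11 - (-3)·0.1754 - (-3.4)·-0.3636) / (10.4) = 0.9894
Iteration 3:
  x1 = (1 - (0.7)·-0.0269 - (2)·0.9894) / (5.7) = -0.1684
  x2 = (-4 - (3)·-0.1510 - (-4)·0.9894) / (11) = 0.0373
  x3 = (11 - (-3)·-0.1510 - (-3.4)·-0.0269) / (10.4) = 1.0053

(-0.1684, 0.0373, 1.0053)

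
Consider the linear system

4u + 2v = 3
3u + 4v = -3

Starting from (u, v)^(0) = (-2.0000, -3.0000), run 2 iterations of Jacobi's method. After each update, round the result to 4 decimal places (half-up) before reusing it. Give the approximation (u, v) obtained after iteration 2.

Iteration 1:
  u = (3 - (2)·-3.0000) / (4) = 2.2500
  v = (-3 - (3)·-2.0000) / (4) = 0.7500
Iteration 2:
  u = (3 - (2)·0.7500) / (4) = 0.3750
  v = (-3 - (3)·2.2500) / (4) = -2.4375

(0.3750, -2.4375)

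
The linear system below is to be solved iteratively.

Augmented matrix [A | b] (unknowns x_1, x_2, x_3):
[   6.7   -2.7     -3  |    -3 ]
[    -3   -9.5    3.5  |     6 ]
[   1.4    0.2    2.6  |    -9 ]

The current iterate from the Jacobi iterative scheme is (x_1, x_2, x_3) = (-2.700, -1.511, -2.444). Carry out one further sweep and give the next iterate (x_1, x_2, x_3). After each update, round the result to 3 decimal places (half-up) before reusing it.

One sweep:
  x_1 = (-3 - (-2.7)·-1.511 - (-3)·-2.444) / (6.7) = -2.151
  x_2 = (6 - (-3)·-2.700 - (3.5)·-2.444) / (-9.5) = -0.679
  x_3 = (-9 - (1.4)·-2.700 - (0.2)·-1.511) / (2.6) = -1.891

(-2.151, -0.679, -1.891)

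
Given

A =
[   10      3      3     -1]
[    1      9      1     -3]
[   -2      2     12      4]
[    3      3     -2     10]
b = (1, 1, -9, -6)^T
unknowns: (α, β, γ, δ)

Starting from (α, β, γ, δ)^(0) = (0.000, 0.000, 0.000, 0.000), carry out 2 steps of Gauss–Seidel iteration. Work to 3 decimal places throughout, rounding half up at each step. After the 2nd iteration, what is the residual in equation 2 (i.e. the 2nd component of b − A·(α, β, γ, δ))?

-0.055

Iteration 1:
  α = (1 - (3)·0.000 - (3)·0.000 - (-1)·0.000) / (10) = 0.100
  β = (1 - (1)·0.100 - (1)·0.000 - (-3)·0.000) / (9) = 0.100
  γ = (-9 - (-2)·0.100 - (2)·0.100 - (4)·0.000) / (12) = -0.750
  δ = (-6 - (3)·0.100 - (3)·0.100 - (-2)·-0.750) / (10) = -0.810
Iteration 2:
  α = (1 - (3)·0.100 - (3)·-0.750 - (-1)·-0.810) / (10) = 0.214
  β = (1 - (1)·0.214 - (1)·-0.750 - (-3)·-0.810) / (9) = -0.099
  γ = (-9 - (-2)·0.214 - (2)·-0.099 - (4)·-0.810) / (12) = -0.428
  δ = (-6 - (3)·0.214 - (3)·-0.099 - (-2)·-0.428) / (10) = -0.720
Residual b − A·x = (-0.279, -0.055, -0.358, -0.001)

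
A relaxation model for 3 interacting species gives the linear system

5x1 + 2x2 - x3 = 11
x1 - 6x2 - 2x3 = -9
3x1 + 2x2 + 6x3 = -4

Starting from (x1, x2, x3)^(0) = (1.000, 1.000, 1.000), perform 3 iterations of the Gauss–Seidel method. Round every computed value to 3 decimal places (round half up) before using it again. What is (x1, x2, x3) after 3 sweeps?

(0.822, 2.322, -1.852)

Iteration 1:
  x1 = (11 - (2)·1.000 - (-1)·1.000) / (5) = 2.000
  x2 = (-9 - (1)·2.000 - (-2)·1.000) / (-6) = 1.500
  x3 = (-4 - (3)·2.000 - (2)·1.500) / (6) = -2.167
Iteration 2:
  x1 = (11 - (2)·1.500 - (-1)·-2.167) / (5) = 1.167
  x2 = (-9 - (1)·1.167 - (-2)·-2.167) / (-6) = 2.417
  x3 = (-4 - (3)·1.167 - (2)·2.417) / (6) = -2.056
Iteration 3:
  x1 = (11 - (2)·2.417 - (-1)·-2.056) / (5) = 0.822
  x2 = (-9 - (1)·0.822 - (-2)·-2.056) / (-6) = 2.322
  x3 = (-4 - (3)·0.822 - (2)·2.322) / (6) = -1.852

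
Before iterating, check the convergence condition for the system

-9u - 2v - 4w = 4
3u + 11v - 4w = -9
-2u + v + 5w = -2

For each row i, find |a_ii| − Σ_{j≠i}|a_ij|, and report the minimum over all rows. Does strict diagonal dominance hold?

row 1: |-9| − (2+4) = 3
row 2: |11| − (3+4) = 4
row 3: |5| − (2+1) = 2
minimum over rows = 2 → strictly diagonally dominant (convergence guaranteed)

2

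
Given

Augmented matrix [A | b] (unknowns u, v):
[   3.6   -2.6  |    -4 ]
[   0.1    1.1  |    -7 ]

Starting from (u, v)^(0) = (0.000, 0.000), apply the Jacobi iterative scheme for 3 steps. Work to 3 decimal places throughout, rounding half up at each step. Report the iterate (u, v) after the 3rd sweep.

Iteration 1:
  u = (-4 - (-2.6)·0.000) / (3.6) = -1.111
  v = (-7 - (0.1)·0.000) / (1.1) = -6.364
Iteration 2:
  u = (-4 - (-2.6)·-6.364) / (3.6) = -5.707
  v = (-7 - (0.1)·-1.111) / (1.1) = -6.263
Iteration 3:
  u = (-4 - (-2.6)·-6.263) / (3.6) = -5.634
  v = (-7 - (0.1)·-5.707) / (1.1) = -5.845

(-5.634, -5.845)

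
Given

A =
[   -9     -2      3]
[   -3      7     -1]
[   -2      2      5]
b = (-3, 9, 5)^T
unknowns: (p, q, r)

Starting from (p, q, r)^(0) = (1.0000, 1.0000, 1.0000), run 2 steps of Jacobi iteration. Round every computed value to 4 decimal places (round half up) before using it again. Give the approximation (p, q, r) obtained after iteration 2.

(0.2540, 1.6190, 0.4349)

Iteration 1:
  p = (-3 - (-2)·1.0000 - (3)·1.0000) / (-9) = 0.4444
  q = (9 - (-3)·1.0000 - (-1)·1.0000) / (7) = 1.8571
  r = (5 - (-2)·1.0000 - (2)·1.0000) / (5) = 1.0000
Iteration 2:
  p = (-3 - (-2)·1.8571 - (3)·1.0000) / (-9) = 0.2540
  q = (9 - (-3)·0.4444 - (-1)·1.0000) / (7) = 1.6190
  r = (5 - (-2)·0.4444 - (2)·1.8571) / (5) = 0.4349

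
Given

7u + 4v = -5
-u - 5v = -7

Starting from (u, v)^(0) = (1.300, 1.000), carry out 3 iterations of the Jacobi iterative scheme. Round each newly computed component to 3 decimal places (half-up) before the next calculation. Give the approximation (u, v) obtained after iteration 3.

(-1.661, 1.673)

Iteration 1:
  u = (-5 - (4)·1.000) / (7) = -1.286
  v = (-7 - (-1)·1.300) / (-5) = 1.140
Iteration 2:
  u = (-5 - (4)·1.140) / (7) = -1.366
  v = (-7 - (-1)·-1.286) / (-5) = 1.657
Iteration 3:
  u = (-5 - (4)·1.657) / (7) = -1.661
  v = (-7 - (-1)·-1.366) / (-5) = 1.673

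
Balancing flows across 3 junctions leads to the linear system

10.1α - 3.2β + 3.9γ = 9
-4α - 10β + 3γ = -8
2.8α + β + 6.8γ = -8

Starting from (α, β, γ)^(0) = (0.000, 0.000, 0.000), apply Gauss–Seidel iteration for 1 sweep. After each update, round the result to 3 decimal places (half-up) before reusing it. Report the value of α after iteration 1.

0.891

Iteration 1:
  α = (9 - (-3.2)·0.000 - (3.9)·0.000) / (10.1) = 0.891
  β = (-8 - (-4)·0.891 - (3)·0.000) / (-10) = 0.444
  γ = (-8 - (2.8)·0.891 - (1)·0.444) / (6.8) = -1.609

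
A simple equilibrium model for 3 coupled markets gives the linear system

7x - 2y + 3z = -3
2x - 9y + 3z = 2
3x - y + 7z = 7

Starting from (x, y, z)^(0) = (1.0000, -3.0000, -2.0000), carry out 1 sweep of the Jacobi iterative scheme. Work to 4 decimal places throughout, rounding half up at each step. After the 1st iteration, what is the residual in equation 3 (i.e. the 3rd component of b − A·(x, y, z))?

Iteration 1:
  x = (-3 - (-2)·-3.0000 - (3)·-2.0000) / (7) = -0.4286
  y = (2 - (2)·1.0000 - (3)·-2.0000) / (-9) = -0.6667
  z = (7 - (3)·1.0000 - (-1)·-3.0000) / (7) = 0.1429
Residual b − A·x = (-1.7619, -3.5718, 6.6188)

6.6188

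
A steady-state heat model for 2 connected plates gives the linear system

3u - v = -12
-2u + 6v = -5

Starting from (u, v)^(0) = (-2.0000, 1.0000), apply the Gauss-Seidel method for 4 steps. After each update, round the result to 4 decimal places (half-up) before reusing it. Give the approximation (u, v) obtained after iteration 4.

Iteration 1:
  u = (-12 - (-1)·1.0000) / (3) = -3.6667
  v = (-5 - (-2)·-3.6667) / (6) = -2.0556
Iteration 2:
  u = (-12 - (-1)·-2.0556) / (3) = -4.6852
  v = (-5 - (-2)·-4.6852) / (6) = -2.3951
Iteration 3:
  u = (-12 - (-1)·-2.3951) / (3) = -4.7984
  v = (-5 - (-2)·-4.7984) / (6) = -2.4328
Iteration 4:
  u = (-12 - (-1)·-2.4328) / (3) = -4.8109
  v = (-5 - (-2)·-4.8109) / (6) = -2.4370

(-4.8109, -2.4370)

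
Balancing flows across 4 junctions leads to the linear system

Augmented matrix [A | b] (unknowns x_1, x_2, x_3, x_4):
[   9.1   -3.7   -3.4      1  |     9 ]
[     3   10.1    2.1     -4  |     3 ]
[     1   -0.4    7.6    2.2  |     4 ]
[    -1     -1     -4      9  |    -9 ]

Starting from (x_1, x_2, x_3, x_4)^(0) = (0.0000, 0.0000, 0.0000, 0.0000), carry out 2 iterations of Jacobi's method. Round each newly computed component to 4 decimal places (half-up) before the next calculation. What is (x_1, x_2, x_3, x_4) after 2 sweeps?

(1.4163, -0.5022, 0.7013, -0.6232)

Iteration 1:
  x_1 = (9 - (-3.7)·0.0000 - (-3.4)·0.0000 - (1)·0.0000) / (9.1) = 0.9890
  x_2 = (3 - (3)·0.0000 - (2.1)·0.0000 - (-4)·0.0000) / (10.1) = 0.2970
  x_3 = (4 - (1)·0.0000 - (-0.4)·0.0000 - (2.2)·0.0000) / (7.6) = 0.5263
  x_4 = (-9 - (-1)·0.0000 - (-1)·0.0000 - (-4)·0.0000) / (9) = -1.0000
Iteration 2:
  x_1 = (9 - (-3.7)·0.2970 - (-3.4)·0.5263 - (1)·-1.0000) / (9.1) = 1.4163
  x_2 = (3 - (3)·0.9890 - (2.1)·0.5263 - (-4)·-1.0000) / (10.1) = -0.5022
  x_3 = (4 - (1)·0.9890 - (-0.4)·0.2970 - (2.2)·-1.0000) / (7.6) = 0.7013
  x_4 = (-9 - (-1)·0.9890 - (-1)·0.2970 - (-4)·0.5263) / (9) = -0.6232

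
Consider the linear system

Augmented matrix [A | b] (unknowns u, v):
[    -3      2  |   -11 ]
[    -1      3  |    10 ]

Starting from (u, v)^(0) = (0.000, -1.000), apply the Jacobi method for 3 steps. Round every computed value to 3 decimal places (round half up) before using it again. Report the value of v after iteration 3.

5.296

Iteration 1:
  u = (-11 - (2)·-1.000) / (-3) = 3.000
  v = (10 - (-1)·0.000) / (3) = 3.333
Iteration 2:
  u = (-11 - (2)·3.333) / (-3) = 5.889
  v = (10 - (-1)·3.000) / (3) = 4.333
Iteration 3:
  u = (-11 - (2)·4.333) / (-3) = 6.555
  v = (10 - (-1)·5.889) / (3) = 5.296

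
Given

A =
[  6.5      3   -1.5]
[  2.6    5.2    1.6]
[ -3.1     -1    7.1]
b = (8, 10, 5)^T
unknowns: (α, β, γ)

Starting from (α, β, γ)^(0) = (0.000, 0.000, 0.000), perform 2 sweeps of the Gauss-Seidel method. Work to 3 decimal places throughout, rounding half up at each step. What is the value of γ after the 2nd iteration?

Iteration 1:
  α = (8 - (3)·0.000 - (-1.5)·0.000) / (6.5) = 1.231
  β = (10 - (2.6)·1.231 - (1.6)·0.000) / (5.2) = 1.308
  γ = (5 - (-3.1)·1.231 - (-1)·1.308) / (7.1) = 1.426
Iteration 2:
  α = (8 - (3)·1.308 - (-1.5)·1.426) / (6.5) = 0.956
  β = (10 - (2.6)·0.956 - (1.6)·1.426) / (5.2) = 1.006
  γ = (5 - (-3.1)·0.956 - (-1)·1.006) / (7.1) = 1.263

1.263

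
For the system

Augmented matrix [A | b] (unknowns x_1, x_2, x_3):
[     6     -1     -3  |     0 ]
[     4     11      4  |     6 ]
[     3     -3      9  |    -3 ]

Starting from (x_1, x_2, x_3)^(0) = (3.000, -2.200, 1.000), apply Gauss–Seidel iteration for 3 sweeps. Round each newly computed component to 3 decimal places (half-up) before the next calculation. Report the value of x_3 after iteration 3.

-0.190

Iteration 1:
  x_1 = (0 - (-1)·-2.200 - (-3)·1.000) / (6) = 0.133
  x_2 = (6 - (4)·0.133 - (4)·1.000) / (11) = 0.133
  x_3 = (-3 - (3)·0.133 - (-3)·0.133) / (9) = -0.333
Iteration 2:
  x_1 = (0 - (-1)·0.133 - (-3)·-0.333) / (6) = -0.144
  x_2 = (6 - (4)·-0.144 - (4)·-0.333) / (11) = 0.719
  x_3 = (-3 - (3)·-0.144 - (-3)·0.719) / (9) = -0.046
Iteration 3:
  x_1 = (0 - (-1)·0.719 - (-3)·-0.046) / (6) = 0.097
  x_2 = (6 - (4)·0.097 - (4)·-0.046) / (11) = 0.527
  x_3 = (-3 - (3)·0.097 - (-3)·0.527) / (9) = -0.190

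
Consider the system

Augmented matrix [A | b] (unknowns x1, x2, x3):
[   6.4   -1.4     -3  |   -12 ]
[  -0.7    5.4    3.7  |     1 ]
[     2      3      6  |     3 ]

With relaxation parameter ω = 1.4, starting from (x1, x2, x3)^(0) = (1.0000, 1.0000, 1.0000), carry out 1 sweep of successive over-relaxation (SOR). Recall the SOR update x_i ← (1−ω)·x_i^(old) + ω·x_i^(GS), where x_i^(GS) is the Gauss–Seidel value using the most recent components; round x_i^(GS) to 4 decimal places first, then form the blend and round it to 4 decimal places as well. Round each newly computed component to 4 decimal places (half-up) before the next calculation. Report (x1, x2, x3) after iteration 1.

Iteration 1:
  x1: GS value = (-12 - (-1.4)·1.0000 - (-3)·1.0000) / (6.4) = -1.1875;  x1 ← (1−ω)·1.0000 + ω·-1.1875 = -2.0625
  x2: GS value = (1 - (-0.7)·-2.0625 - (3.7)·1.0000) / (5.4) = -0.7674;  x2 ← (1−ω)·1.0000 + ω·-0.7674 = -1.4744
  x3: GS value = (3 - (2)·-2.0625 - (3)·-1.4744) / (6) = 1.9247;  x3 ← (1−ω)·1.0000 + ω·1.9247 = 2.2946

(-2.0625, -1.4744, 2.2946)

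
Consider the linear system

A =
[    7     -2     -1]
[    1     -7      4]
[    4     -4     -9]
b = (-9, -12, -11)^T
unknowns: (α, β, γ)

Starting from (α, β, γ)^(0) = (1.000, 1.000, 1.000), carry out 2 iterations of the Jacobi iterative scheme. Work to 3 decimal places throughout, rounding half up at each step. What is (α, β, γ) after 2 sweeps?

Iteration 1:
  α = (-9 - (-2)·1.000 - (-1)·1.000) / (7) = -0.857
  β = (-12 - (1)·1.000 - (4)·1.000) / (-7) = 2.429
  γ = (-11 - (4)·1.000 - (-4)·1.000) / (-9) = 1.222
Iteration 2:
  α = (-9 - (-2)·2.429 - (-1)·1.222) / (7) = -0.417
  β = (-12 - (1)·-0.857 - (4)·1.222) / (-7) = 2.290
  γ = (-11 - (4)·-0.857 - (-4)·2.429) / (-9) = -0.238

(-0.417, 2.290, -0.238)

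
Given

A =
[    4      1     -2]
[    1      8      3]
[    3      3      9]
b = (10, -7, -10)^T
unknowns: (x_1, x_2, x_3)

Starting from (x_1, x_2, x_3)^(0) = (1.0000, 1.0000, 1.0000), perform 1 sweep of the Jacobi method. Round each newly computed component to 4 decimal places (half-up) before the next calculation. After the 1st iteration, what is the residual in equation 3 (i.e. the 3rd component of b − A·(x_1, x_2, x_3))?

Iteration 1:
  x_1 = (10 - (1)·1.0000 - (-2)·1.0000) / (4) = 2.7500
  x_2 = (-7 - (1)·1.0000 - (3)·1.0000) / (8) = -1.3750
  x_3 = (-10 - (3)·1.0000 - (3)·1.0000) / (9) = -1.7778
Residual b − A·x = (-3.1806, 6.5834, 1.8752)

1.8752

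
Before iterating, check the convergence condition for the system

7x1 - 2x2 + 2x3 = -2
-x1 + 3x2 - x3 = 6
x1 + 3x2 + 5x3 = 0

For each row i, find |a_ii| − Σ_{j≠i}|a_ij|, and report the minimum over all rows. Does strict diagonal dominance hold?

1

row 1: |7| − (2+2) = 3
row 2: |3| − (1+1) = 1
row 3: |5| − (1+3) = 1
minimum over rows = 1 → strictly diagonally dominant (convergence guaranteed)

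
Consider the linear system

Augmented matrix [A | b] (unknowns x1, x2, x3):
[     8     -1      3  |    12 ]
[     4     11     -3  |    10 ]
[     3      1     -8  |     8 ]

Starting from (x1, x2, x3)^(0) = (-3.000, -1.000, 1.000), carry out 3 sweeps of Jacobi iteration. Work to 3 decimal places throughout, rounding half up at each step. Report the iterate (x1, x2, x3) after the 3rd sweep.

(1.619, -0.140, -0.023)

Iteration 1:
  x1 = (12 - (-1)·-1.000 - (3)·1.000) / (8) = 1.000
  x2 = (10 - (4)·-3.000 - (-3)·1.000) / (11) = 2.273
  x3 = (8 - (3)·-3.000 - (1)·-1.000) / (-8) = -2.250
Iteration 2:
  x1 = (12 - (-1)·2.273 - (3)·-2.250) / (8) = 2.628
  x2 = (10 - (4)·1.000 - (-3)·-2.250) / (11) = -0.068
  x3 = (8 - (3)·1.000 - (1)·2.273) / (-8) = -0.341
Iteration 3:
  x1 = (12 - (-1)·-0.068 - (3)·-0.341) / (8) = 1.619
  x2 = (10 - (4)·2.628 - (-3)·-0.341) / (11) = -0.140
  x3 = (8 - (3)·2.628 - (1)·-0.068) / (-8) = -0.023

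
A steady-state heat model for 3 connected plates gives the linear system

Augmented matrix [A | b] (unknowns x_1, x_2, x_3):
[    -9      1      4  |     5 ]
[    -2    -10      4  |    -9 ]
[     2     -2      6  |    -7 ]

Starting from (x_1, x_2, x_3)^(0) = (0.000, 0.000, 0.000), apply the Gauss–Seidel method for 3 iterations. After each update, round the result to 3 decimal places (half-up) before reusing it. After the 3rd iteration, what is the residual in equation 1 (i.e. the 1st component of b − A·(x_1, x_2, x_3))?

Iteration 1:
  x_1 = (5 - (1)·0.000 - (4)·0.000) / (-9) = -0.556
  x_2 = (-9 - (-2)·-0.556 - (4)·0.000) / (-10) = 1.011
  x_3 = (-7 - (2)·-0.556 - (-2)·1.011) / (6) = -0.644
Iteration 2:
  x_1 = (5 - (1)·1.011 - (4)·-0.644) / (-9) = -0.729
  x_2 = (-9 - (-2)·-0.729 - (4)·-0.644) / (-10) = 0.788
  x_3 = (-7 - (2)·-0.729 - (-2)·0.788) / (6) = -0.661
Iteration 3:
  x_1 = (5 - (1)·0.788 - (4)·-0.661) / (-9) = -0.762
  x_2 = (-9 - (-2)·-0.762 - (4)·-0.661) / (-10) = 0.788
  x_3 = (-7 - (2)·-0.762 - (-2)·0.788) / (6) = -0.650
Residual b − A·x = (-0.046, -0.044, 0.000)

-0.046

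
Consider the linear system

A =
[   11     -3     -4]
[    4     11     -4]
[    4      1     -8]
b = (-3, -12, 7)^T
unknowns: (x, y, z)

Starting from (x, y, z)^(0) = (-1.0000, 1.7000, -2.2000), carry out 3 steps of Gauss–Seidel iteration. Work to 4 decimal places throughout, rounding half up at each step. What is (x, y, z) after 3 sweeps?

(-1.1801, -1.2563, -1.6221)

Iteration 1:
  x = (-3 - (-3)·1.7000 - (-4)·-2.2000) / (11) = -0.6091
  y = (-12 - (4)·-0.6091 - (-4)·-2.2000) / (11) = -1.6694
  z = (7 - (4)·-0.6091 - (1)·-1.6694) / (-8) = -1.3882
Iteration 2:
  x = (-3 - (-3)·-1.6694 - (-4)·-1.3882) / (11) = -1.2328
  y = (-12 - (4)·-1.2328 - (-4)·-1.3882) / (11) = -1.1474
  z = (7 - (4)·-1.2328 - (1)·-1.1474) / (-8) = -1.6348
Iteration 3:
  x = (-3 - (-3)·-1.1474 - (-4)·-1.6348) / (11) = -1.1801
  y = (-12 - (4)·-1.1801 - (-4)·-1.6348) / (11) = -1.2563
  z = (7 - (4)·-1.1801 - (1)·-1.2563) / (-8) = -1.6221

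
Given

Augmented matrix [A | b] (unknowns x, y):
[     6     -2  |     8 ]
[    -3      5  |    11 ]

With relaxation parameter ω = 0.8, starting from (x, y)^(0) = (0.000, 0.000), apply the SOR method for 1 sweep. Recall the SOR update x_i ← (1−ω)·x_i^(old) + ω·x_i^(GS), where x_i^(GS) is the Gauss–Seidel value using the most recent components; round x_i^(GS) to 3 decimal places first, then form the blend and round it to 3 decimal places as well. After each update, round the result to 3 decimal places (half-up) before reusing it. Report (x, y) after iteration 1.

(1.066, 2.272)

Iteration 1:
  x: GS value = (8 - (-2)·0.000) / (6) = 1.333;  x ← (1−ω)·0.000 + ω·1.333 = 1.066
  y: GS value = (11 - (-3)·1.066) / (5) = 2.840;  y ← (1−ω)·0.000 + ω·2.840 = 2.272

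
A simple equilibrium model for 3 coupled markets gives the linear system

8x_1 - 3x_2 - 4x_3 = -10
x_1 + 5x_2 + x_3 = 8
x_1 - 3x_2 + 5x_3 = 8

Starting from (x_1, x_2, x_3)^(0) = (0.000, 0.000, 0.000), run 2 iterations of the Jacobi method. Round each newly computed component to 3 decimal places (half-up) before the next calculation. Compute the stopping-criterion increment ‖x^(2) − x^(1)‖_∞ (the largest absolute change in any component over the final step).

1.400

Iteration 1:
  x_1 = (-10 - (-3)·0.000 - (-4)·0.000) / (8) = -1.250
  x_2 = (8 - (1)·0.000 - (1)·0.000) / (5) = 1.600
  x_3 = (8 - (1)·0.000 - (-3)·0.000) / (5) = 1.600
Iteration 2:
  x_1 = (-10 - (-3)·1.600 - (-4)·1.600) / (8) = 0.150
  x_2 = (8 - (1)·-1.250 - (1)·1.600) / (5) = 1.530
  x_3 = (8 - (1)·-1.250 - (-3)·1.600) / (5) = 2.810
Change: (1.400, -0.070, 1.210) → max |·| = 1.400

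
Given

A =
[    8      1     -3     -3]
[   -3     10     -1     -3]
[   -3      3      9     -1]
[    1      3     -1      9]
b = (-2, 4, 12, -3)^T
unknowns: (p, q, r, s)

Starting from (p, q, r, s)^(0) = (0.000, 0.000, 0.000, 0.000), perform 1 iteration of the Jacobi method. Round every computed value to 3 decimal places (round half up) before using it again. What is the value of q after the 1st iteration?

0.400

Iteration 1:
  p = (-2 - (1)·0.000 - (-3)·0.000 - (-3)·0.000) / (8) = -0.250
  q = (4 - (-3)·0.000 - (-1)·0.000 - (-3)·0.000) / (10) = 0.400
  r = (12 - (-3)·0.000 - (3)·0.000 - (-1)·0.000) / (9) = 1.333
  s = (-3 - (1)·0.000 - (3)·0.000 - (-1)·0.000) / (9) = -0.333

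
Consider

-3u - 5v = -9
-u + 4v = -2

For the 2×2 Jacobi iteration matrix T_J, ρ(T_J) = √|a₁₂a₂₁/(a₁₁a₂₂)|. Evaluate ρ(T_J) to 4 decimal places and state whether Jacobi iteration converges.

0.6455

a₁₂a₂₁/(a₁₁a₂₂) = (-5)·(-1) / ((-3)·(4)) = -0.416667
ρ = √|-0.416667| = √0.416667 = 0.6455
ρ < 1, so Jacobi converges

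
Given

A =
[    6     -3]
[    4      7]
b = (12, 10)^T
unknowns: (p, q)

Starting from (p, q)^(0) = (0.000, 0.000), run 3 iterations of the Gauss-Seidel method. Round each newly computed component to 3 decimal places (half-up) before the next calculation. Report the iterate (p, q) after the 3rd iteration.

Iteration 1:
  p = (12 - (-3)·0.000) / (6) = 2.000
  q = (10 - (4)·2.000) / (7) = 0.286
Iteration 2:
  p = (12 - (-3)·0.286) / (6) = 2.143
  q = (10 - (4)·2.143) / (7) = 0.204
Iteration 3:
  p = (12 - (-3)·0.204) / (6) = 2.102
  q = (10 - (4)·2.102) / (7) = 0.227

(2.102, 0.227)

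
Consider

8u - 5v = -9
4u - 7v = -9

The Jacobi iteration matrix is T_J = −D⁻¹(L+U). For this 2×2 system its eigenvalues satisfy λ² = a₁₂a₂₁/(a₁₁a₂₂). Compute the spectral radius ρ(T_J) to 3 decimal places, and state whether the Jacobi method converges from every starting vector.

0.598

a₁₂a₂₁/(a₁₁a₂₂) = (-5)·(4) / ((8)·(-7)) = 0.357143
ρ = √|0.357143| = √0.357143 = 0.598
ρ < 1, so Jacobi converges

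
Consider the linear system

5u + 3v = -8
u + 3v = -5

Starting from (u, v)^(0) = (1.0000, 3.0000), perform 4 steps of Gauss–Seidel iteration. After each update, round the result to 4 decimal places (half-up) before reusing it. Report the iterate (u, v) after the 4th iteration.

Iteration 1:
  u = (-8 - (3)·3.0000) / (5) = -3.4000
  v = (-5 - (1)·-3.4000) / (3) = -0.5333
Iteration 2:
  u = (-8 - (3)·-0.5333) / (5) = -1.2800
  v = (-5 - (1)·-1.2800) / (3) = -1.2400
Iteration 3:
  u = (-8 - (3)·-1.2400) / (5) = -0.8560
  v = (-5 - (1)·-0.8560) / (3) = -1.3813
Iteration 4:
  u = (-8 - (3)·-1.3813) / (5) = -0.7712
  v = (-5 - (1)·-0.7712) / (3) = -1.4096

(-0.7712, -1.4096)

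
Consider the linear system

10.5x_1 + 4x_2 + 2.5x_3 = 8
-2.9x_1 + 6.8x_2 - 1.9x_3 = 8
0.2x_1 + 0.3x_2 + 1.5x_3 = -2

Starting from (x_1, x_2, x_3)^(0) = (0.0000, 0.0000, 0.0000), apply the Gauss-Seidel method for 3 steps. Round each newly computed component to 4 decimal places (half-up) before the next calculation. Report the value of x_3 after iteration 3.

Iteration 1:
  x_1 = (8 - (4)·0.0000 - (2.5)·0.0000) / (10.5) = 0.7619
  x_2 = (8 - (-2.9)·0.7619 - (-1.9)·0.0000) / (6.8) = 1.5014
  x_3 = (-2 - (0.2)·0.7619 - (0.3)·1.5014) / (1.5) = -1.7352
Iteration 2:
  x_1 = (8 - (4)·1.5014 - (2.5)·-1.7352) / (10.5) = 0.6031
  x_2 = (8 - (-2.9)·0.6031 - (-1.9)·-1.7352) / (6.8) = 0.9488
  x_3 = (-2 - (0.2)·0.6031 - (0.3)·0.9488) / (1.5) = -1.6035
Iteration 3:
  x_1 = (8 - (4)·0.9488 - (2.5)·-1.6035) / (10.5) = 0.7822
  x_2 = (8 - (-2.9)·0.7822 - (-1.9)·-1.6035) / (6.8) = 1.0620
  x_3 = (-2 - (0.2)·0.7822 - (0.3)·1.0620) / (1.5) = -1.6500

-1.6500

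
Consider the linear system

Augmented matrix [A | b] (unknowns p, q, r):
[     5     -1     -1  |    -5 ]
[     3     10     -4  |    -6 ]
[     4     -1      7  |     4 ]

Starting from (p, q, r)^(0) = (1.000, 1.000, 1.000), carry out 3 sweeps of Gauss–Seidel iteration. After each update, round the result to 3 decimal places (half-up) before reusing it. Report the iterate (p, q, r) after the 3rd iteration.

Iteration 1:
  p = (-5 - (-1)·1.000 - (-1)·1.000) / (5) = -0.600
  q = (-6 - (3)·-0.600 - (-4)·1.000) / (10) = -0.020
  r = (4 - (4)·-0.600 - (-1)·-0.020) / (7) = 0.911
Iteration 2:
  p = (-5 - (-1)·-0.020 - (-1)·0.911) / (5) = -0.822
  q = (-6 - (3)·-0.822 - (-4)·0.911) / (10) = 0.011
  r = (4 - (4)·-0.822 - (-1)·0.011) / (7) = 1.043
Iteration 3:
  p = (-5 - (-1)·0.011 - (-1)·1.043) / (5) = -0.789
  q = (-6 - (3)·-0.789 - (-4)·1.043) / (10) = 0.054
  r = (4 - (4)·-0.789 - (-1)·0.054) / (7) = 1.030

(-0.789, 0.054, 1.030)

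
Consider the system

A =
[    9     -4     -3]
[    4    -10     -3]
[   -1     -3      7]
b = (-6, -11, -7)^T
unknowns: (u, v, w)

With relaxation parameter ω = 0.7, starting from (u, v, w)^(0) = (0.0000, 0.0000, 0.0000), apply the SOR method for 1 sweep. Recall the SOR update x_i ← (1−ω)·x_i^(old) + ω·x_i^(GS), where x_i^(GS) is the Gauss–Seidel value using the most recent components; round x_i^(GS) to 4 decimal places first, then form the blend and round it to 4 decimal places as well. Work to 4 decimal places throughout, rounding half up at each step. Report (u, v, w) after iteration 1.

(-0.4667, 0.6393, -0.5549)

Iteration 1:
  u: GS value = (-6 - (-4)·0.0000 - (-3)·0.0000) / (9) = -0.6667;  u ← (1−ω)·0.0000 + ω·-0.6667 = -0.4667
  v: GS value = (-11 - (4)·-0.4667 - (-3)·0.0000) / (-10) = 0.9133;  v ← (1−ω)·0.0000 + ω·0.9133 = 0.6393
  w: GS value = (-7 - (-1)·-0.4667 - (-3)·0.6393) / (7) = -0.7927;  w ← (1−ω)·0.0000 + ω·-0.7927 = -0.5549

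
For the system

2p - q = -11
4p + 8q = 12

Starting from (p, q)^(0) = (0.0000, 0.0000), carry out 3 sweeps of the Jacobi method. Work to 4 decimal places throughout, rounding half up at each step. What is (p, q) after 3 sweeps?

(-3.3750, 3.8750)

Iteration 1:
  p = (-11 - (-1)·0.0000) / (2) = -5.5000
  q = (12 - (4)·0.0000) / (8) = 1.5000
Iteration 2:
  p = (-11 - (-1)·1.5000) / (2) = -4.7500
  q = (12 - (4)·-5.5000) / (8) = 4.2500
Iteration 3:
  p = (-11 - (-1)·4.2500) / (2) = -3.3750
  q = (12 - (4)·-4.7500) / (8) = 3.8750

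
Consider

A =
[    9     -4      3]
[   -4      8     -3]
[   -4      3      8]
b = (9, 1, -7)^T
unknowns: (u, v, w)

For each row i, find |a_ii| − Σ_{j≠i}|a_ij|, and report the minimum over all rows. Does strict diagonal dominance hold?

row 1: |9| − (4+3) = 2
row 2: |8| − (4+3) = 1
row 3: |8| − (4+3) = 1
minimum over rows = 1 → strictly diagonally dominant (convergence guaranteed)

1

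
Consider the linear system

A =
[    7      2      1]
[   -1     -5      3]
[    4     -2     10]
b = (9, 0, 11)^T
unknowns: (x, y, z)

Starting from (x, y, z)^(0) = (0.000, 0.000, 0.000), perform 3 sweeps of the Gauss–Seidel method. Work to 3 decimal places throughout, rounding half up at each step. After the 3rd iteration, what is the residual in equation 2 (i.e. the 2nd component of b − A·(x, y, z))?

-0.154

Iteration 1:
  x = (9 - (2)·0.000 - (1)·0.000) / (7) = 1.286
  y = (0 - (-1)·1.286 - (3)·0.000) / (-5) = -0.257
  z = (11 - (4)·1.286 - (-2)·-0.257) / (10) = 0.534
Iteration 2:
  x = (9 - (2)·-0.257 - (1)·0.534) / (7) = 1.283
  y = (0 - (-1)·1.283 - (3)·0.534) / (-5) = 0.064
  z = (11 - (4)·1.283 - (-2)·0.064) / (10) = 0.600
Iteration 3:
  x = (9 - (2)·0.064 - (1)·0.600) / (7) = 1.182
  y = (0 - (-1)·1.182 - (3)·0.600) / (-5) = 0.124
  z = (11 - (4)·1.182 - (-2)·0.124) / (10) = 0.652
Residual b − A·x = (-0.174, -0.154, 0.000)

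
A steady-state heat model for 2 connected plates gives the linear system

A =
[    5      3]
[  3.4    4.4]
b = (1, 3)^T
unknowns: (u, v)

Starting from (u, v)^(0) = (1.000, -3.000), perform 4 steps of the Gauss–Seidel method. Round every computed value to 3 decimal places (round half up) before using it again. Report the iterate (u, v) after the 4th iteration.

(-0.152, 0.799)

Iteration 1:
  u = (1 - (3)·-3.000) / (5) = 2.000
  v = (3 - (3.4)·2.000) / (4.4) = -0.864
Iteration 2:
  u = (1 - (3)·-0.864) / (5) = 0.718
  v = (3 - (3.4)·0.718) / (4.4) = 0.127
Iteration 3:
  u = (1 - (3)·0.127) / (5) = 0.124
  v = (3 - (3.4)·0.124) / (4.4) = 0.586
Iteration 4:
  u = (1 - (3)·0.586) / (5) = -0.152
  v = (3 - (3.4)·-0.152) / (4.4) = 0.799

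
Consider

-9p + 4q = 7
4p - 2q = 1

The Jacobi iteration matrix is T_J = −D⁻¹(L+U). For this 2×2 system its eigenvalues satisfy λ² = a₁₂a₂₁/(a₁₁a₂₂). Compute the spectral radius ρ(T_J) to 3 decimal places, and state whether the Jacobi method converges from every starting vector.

a₁₂a₂₁/(a₁₁a₂₂) = (4)·(4) / ((-9)·(-2)) = 0.888889
ρ = √|0.888889| = √0.888889 = 0.943
ρ < 1, so Jacobi converges

0.943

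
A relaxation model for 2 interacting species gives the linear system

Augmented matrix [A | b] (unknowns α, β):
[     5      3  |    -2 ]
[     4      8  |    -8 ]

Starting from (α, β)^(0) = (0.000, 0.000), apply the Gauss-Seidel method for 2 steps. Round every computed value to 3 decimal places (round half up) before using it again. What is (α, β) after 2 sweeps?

Iteration 1:
  α = (-2 - (3)·0.000) / (5) = -0.400
  β = (-8 - (4)·-0.400) / (8) = -0.800
Iteration 2:
  α = (-2 - (3)·-0.800) / (5) = 0.080
  β = (-8 - (4)·0.080) / (8) = -1.040

(0.080, -1.040)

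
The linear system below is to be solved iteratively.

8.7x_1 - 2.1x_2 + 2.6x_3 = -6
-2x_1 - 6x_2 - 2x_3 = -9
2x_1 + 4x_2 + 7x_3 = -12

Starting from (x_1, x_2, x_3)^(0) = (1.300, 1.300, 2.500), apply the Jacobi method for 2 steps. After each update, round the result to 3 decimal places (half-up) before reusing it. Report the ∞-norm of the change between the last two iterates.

Iteration 1:
  x_1 = (-6 - (-2.1)·1.300 - (2.6)·2.500) / (8.7) = -1.123
  x_2 = (-9 - (-2)·1.300 - (-2)·2.500) / (-6) = 0.233
  x_3 = (-12 - (2)·1.300 - (4)·1.300) / (7) = -2.829
Iteration 2:
  x_1 = (-6 - (-2.1)·0.233 - (2.6)·-2.829) / (8.7) = 0.212
  x_2 = (-9 - (-2)·-1.123 - (-2)·-2.829) / (-6) = 2.817
  x_3 = (-12 - (2)·-1.123 - (4)·0.233) / (7) = -1.527
Change: (1.335, 2.584, 1.302) → max |·| = 2.584

2.584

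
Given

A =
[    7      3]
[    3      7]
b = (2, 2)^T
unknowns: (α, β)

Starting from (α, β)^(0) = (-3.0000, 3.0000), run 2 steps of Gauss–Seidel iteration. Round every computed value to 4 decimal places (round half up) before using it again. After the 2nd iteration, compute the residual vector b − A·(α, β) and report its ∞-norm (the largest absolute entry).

1.2593

Iteration 1:
  α = (2 - (3)·3.0000) / (7) = -1.0000
  β = (2 - (3)·-1.0000) / (7) = 0.7143
Iteration 2:
  α = (2 - (3)·0.7143) / (7) = -0.0204
  β = (2 - (3)·-0.0204) / (7) = 0.2945
Residual b − A·x = (1.2593, -0.0003); ∞-norm = 1.2593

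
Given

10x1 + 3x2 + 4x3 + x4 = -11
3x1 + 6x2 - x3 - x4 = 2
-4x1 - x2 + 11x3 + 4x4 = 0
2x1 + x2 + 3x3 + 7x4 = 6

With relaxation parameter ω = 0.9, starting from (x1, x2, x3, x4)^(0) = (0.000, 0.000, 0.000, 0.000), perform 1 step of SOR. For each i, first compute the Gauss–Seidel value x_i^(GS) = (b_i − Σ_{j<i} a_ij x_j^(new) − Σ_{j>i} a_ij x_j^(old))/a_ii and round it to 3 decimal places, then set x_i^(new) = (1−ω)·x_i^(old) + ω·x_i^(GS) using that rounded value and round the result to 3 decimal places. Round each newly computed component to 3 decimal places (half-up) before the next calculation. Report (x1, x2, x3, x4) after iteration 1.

(-0.990, 0.745, -0.263, 1.031)

Iteration 1:
  x1: GS value = (-11 - (3)·0.000 - (4)·0.000 - (1)·0.000) / (10) = -1.100;  x1 ← (1−ω)·0.000 + ω·-1.100 = -0.990
  x2: GS value = (2 - (3)·-0.990 - (-1)·0.000 - (-1)·0.000) / (6) = 0.828;  x2 ← (1−ω)·0.000 + ω·0.828 = 0.745
  x3: GS value = (0 - (-4)·-0.990 - (-1)·0.745 - (4)·0.000) / (11) = -0.292;  x3 ← (1−ω)·0.000 + ω·-0.292 = -0.263
  x4: GS value = (6 - (2)·-0.990 - (1)·0.745 - (3)·-0.263) / (7) = 1.146;  x4 ← (1−ω)·0.000 + ω·1.146 = 1.031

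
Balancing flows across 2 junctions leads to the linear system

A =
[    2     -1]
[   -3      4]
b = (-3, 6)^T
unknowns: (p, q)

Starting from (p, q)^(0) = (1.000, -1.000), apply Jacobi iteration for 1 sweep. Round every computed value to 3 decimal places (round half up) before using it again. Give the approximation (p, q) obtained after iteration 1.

Iteration 1:
  p = (-3 - (-1)·-1.000) / (2) = -2.000
  q = (6 - (-3)·1.000) / (4) = 2.250

(-2.000, 2.250)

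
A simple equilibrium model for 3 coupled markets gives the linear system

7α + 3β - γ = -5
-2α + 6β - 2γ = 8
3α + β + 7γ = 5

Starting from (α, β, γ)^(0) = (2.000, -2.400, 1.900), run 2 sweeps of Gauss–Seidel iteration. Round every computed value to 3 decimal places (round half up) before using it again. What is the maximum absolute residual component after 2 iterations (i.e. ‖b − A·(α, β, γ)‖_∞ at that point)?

5.085

Iteration 1:
  α = (-5 - (3)·-2.400 - (-1)·1.900) / (7) = 0.586
  β = (8 - (-2)·0.586 - (-2)·1.900) / (6) = 2.162
  γ = (5 - (3)·0.586 - (1)·2.162) / (7) = 0.154
Iteration 2:
  α = (-5 - (3)·2.162 - (-1)·0.154) / (7) = -1.619
  β = (8 - (-2)·-1.619 - (-2)·0.154) / (6) = 0.845
  γ = (5 - (3)·-1.619 - (1)·0.845) / (7) = 1.287
Residual b − A·x = (5.085, 2.266, 0.003); ∞-norm = 5.085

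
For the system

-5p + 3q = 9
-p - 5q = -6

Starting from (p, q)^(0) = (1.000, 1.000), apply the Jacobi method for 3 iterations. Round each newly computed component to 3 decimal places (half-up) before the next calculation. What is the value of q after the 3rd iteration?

Iteration 1:
  p = (9 - (3)·1.000) / (-5) = -1.200
  q = (-6 - (-1)·1.000) / (-5) = 1.000
Iteration 2:
  p = (9 - (3)·1.000) / (-5) = -1.200
  q = (-6 - (-1)·-1.200) / (-5) = 1.440
Iteration 3:
  p = (9 - (3)·1.440) / (-5) = -0.936
  q = (-6 - (-1)·-1.200) / (-5) = 1.440

1.440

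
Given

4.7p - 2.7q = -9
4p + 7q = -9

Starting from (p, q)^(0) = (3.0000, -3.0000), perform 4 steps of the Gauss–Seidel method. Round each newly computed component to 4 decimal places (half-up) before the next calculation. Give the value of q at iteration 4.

Iteration 1:
  p = (-9 - (-2.7)·-3.0000) / (4.7) = -3.6383
  q = (-9 - (4)·-3.6383) / (7) = 0.7933
Iteration 2:
  p = (-9 - (-2.7)·0.7933) / (4.7) = -1.4592
  q = (-9 - (4)·-1.4592) / (7) = -0.4519
Iteration 3:
  p = (-9 - (-2.7)·-0.4519) / (4.7) = -2.1745
  q = (-9 - (4)·-2.1745) / (7) = -0.0431
Iteration 4:
  p = (-9 - (-2.7)·-0.0431) / (4.7) = -1.9397
  q = (-9 - (4)·-1.9397) / (7) = -0.1773

-0.1773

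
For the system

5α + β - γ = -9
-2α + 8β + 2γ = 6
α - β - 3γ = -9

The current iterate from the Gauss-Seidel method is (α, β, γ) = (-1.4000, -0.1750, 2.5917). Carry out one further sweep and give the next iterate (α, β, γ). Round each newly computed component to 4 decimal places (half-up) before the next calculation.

(-1.2467, -0.2096, 2.6543)

One sweep:
  α = (-9 - (1)·-0.1750 - (-1)·2.5917) / (5) = -1.2467
  β = (6 - (-2)·-1.2467 - (2)·2.5917) / (8) = -0.2096
  γ = (-9 - (1)·-1.2467 - (-1)·-0.2096) / (-3) = 2.6543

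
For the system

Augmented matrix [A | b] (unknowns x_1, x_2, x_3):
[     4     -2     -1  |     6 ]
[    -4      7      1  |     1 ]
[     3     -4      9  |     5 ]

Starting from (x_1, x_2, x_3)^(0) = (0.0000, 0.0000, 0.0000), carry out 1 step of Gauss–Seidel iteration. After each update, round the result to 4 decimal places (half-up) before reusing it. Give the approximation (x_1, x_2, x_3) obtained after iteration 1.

(1.5000, 1.0000, 0.5000)

Iteration 1:
  x_1 = (6 - (-2)·0.0000 - (-1)·0.0000) / (4) = 1.5000
  x_2 = (1 - (-4)·1.5000 - (1)·0.0000) / (7) = 1.0000
  x_3 = (5 - (3)·1.5000 - (-4)·1.0000) / (9) = 0.5000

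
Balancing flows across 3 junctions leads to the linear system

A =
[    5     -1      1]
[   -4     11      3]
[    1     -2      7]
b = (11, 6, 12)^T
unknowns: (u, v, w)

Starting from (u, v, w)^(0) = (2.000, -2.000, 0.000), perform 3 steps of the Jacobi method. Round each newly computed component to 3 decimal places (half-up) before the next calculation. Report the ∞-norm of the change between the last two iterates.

0.254

Iteration 1:
  u = (11 - (-1)·-2.000 - (1)·0.000) / (5) = 1.800
  v = (6 - (-4)·2.000 - (3)·0.000) / (11) = 1.273
  w = (12 - (1)·2.000 - (-2)·-2.000) / (7) = 0.857
Iteration 2:
  u = (11 - (-1)·1.273 - (1)·0.857) / (5) = 2.283
  v = (6 - (-4)·1.800 - (3)·0.857) / (11) = 0.966
  w = (12 - (1)·1.800 - (-2)·1.273) / (7) = 1.821
Iteration 3:
  u = (11 - (-1)·0.966 - (1)·1.821) / (5) = 2.029
  v = (6 - (-4)·2.283 - (3)·1.821) / (11) = 0.879
  w = (12 - (1)·2.283 - (-2)·0.966) / (7) = 1.664
Change: (-0.254, -0.087, -0.157) → max |·| = 0.254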